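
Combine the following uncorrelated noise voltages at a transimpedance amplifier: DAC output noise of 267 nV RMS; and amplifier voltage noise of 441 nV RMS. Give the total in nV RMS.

Uncorrelated sources add in power (mean-square): V_tot = √(ΣV_i²)
V_tot = √[(2.67×10⁻⁷)² + (4.41×10⁻⁷)²] = 5.16×10⁻⁷ V = 516 nV

516 nV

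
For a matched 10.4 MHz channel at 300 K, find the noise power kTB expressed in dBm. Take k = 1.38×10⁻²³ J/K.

P_n = kTB = 1.38×10⁻²³ × 300 × 1.04×10⁷ = 4.31×10⁻¹⁴ W
In dBm: 10 log₁₀(4.31×10⁻¹⁴ / 10⁻³) = −103.7 dBm

−103.7 dBm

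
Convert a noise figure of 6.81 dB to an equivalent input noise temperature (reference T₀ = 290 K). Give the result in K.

1101 K

F = 10^(6.81/10) = 4.79733
T_e = (F − 1)·T₀ = (4.79733 − 1) × 290 = 1101 K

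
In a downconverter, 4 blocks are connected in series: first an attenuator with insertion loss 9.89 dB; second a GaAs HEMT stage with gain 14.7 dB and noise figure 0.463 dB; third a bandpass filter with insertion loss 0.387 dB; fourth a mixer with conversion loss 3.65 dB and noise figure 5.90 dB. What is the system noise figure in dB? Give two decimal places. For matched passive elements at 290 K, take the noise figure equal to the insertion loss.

10.76 dB

Convert to linear (a loss of L dB is a gain of −L dB): F_i = 10^(NF_i/10), G_i = 10^(G_i,dB/10)
  Stage 1: F_1 = 10^(9.89/10) = 9.750, G_1 = 10^(−9.89/10) = 0.1026
  Stage 2: F_2 = 10^(0.463/10) = 1.112, G_2 = 10^(14.7/10) = 29.51
  Stage 3: F_3 = 10^(0.387/10) = 1.093, G_3 = 10^(−0.387/10) = 0.9147
  Stage 4: F_4 = 10^(5.90/10) = 3.890, G_4 = 10^(−3.65/10) = 0.4315
Friis cascade:
  F = 9.750 + (1.112 − 1)/0.1026 + (1.093 − 1)/3.027 + (3.890 − 1)/2.769 = 11.92
NF = 10 log₁₀(11.92) = 10.76 dB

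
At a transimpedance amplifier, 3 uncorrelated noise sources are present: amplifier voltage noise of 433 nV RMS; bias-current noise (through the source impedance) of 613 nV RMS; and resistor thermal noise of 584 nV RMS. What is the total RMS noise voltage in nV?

951 nV

Uncorrelated sources add in power (mean-square): V_tot = √(ΣV_i²)
V_tot = √[(4.33×10⁻⁷)² + (6.13×10⁻⁷)² + (5.84×10⁻⁷)²] = 9.51×10⁻⁷ V = 951 nV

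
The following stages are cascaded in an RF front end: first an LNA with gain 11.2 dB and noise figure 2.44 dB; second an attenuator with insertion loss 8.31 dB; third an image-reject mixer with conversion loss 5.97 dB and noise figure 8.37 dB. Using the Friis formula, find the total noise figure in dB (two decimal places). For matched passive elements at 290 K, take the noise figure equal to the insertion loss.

7.17 dB

Convert to linear (a loss of L dB is a gain of −L dB): F_i = 10^(NF_i/10), G_i = 10^(G_i,dB/10)
  Stage 1: F_1 = 10^(2.44/10) = 1.754, G_1 = 10^(11.2/10) = 13.18
  Stage 2: F_2 = 10^(8.31/10) = 6.776, G_2 = 10^(−8.31/10) = 0.1476
  Stage 3: F_3 = 10^(8.37/10) = 6.871, G_3 = 10^(−5.97/10) = 0.2529
Friis cascade:
  F = 1.754 + (6.776 − 1)/13.18 + (6.871 − 1)/1.945 = 5.210
NF = 10 log₁₀(5.210) = 7.17 dB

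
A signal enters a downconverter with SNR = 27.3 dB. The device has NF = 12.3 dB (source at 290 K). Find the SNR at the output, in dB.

15.0 dB

By definition F = SNR_in/SNR_out, so in dB: SNR_out = SNR_in − NF
SNR_out = 27.3 − 12.3 = 15.0 dB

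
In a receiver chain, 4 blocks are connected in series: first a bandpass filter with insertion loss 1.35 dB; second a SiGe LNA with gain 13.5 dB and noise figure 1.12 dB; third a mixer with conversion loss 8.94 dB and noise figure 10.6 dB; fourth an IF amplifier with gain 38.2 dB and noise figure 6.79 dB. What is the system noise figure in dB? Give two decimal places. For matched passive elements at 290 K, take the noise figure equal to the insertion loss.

Convert to linear (a loss of L dB is a gain of −L dB): F_i = 10^(NF_i/10), G_i = 10^(G_i,dB/10)
  Stage 1: F_1 = 10^(1.35/10) = 1.365, G_1 = 10^(−1.35/10) = 0.7328
  Stage 2: F_2 = 10^(1.12/10) = 1.294, G_2 = 10^(13.5/10) = 22.39
  Stage 3: F_3 = 10^(10.6/10) = 11.48, G_3 = 10^(−8.94/10) = 0.1276
  Stage 4: F_4 = 10^(6.79/10) = 4.775, G_4 = 10^(38.2/10) = 6607
Friis cascade:
  F = 1.365 + (1.294 − 1)/0.7328 + (11.48 − 1)/16.41 + (4.775 − 1)/2.094 = 4.208
NF = 10 log₁₀(4.208) = 6.24 dB

6.24 dB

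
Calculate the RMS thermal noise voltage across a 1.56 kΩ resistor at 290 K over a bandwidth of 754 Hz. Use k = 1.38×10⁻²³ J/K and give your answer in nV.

137 nV

V_n = √(4kTRB)
4kTRB = 4 × 1.38×10⁻²³ × 290 × 1.56×10³ × 7.54×10² = 1.88×10⁻¹⁴ V²
V_n = √(1.88×10⁻¹⁴) = 1.37×10⁻⁷ V = 137 nV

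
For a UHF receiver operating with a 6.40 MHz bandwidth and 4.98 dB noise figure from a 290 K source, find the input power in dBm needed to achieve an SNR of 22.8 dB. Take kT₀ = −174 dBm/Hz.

−78.2 dBm

Sensitivity = −174 + 10 log₁₀(B) + NF + SNR_min
= −174 + 68.06 + 4.98 + 22.8
= −78.16 dBm → −78.2 dBm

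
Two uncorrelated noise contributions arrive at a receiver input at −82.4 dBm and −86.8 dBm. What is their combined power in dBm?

−81.1 dBm

Convert to linear, add, convert back:
P₁ = 5.75×10⁻¹² W, P₂ = 2.09×10⁻¹² W
P_tot = 7.84×10⁻¹² W → 10 log₁₀(P_tot / 10⁻³) = −81.1 dBm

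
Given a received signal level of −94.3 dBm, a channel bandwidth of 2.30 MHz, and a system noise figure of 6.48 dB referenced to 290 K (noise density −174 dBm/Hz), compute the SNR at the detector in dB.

Noise floor: N = −174 + 10 log₁₀(B) + NF
10 log₁₀(2.30×10⁶) = 63.62 dB
N = −174 + 63.62 + 6.48 = −103.90 dBm
SNR = P_sig − N = −94.3 − (−103.90) = 9.60 dB → 9.6 dB

9.6 dB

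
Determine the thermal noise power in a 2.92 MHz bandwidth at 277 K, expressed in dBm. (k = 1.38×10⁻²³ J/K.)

P_n = kTB = 1.38×10⁻²³ × 277 × 2.92×10⁶ = 1.12×10⁻¹⁴ W
In dBm: 10 log₁₀(1.12×10⁻¹⁴ / 10⁻³) = −109.5 dBm

−109.5 dBm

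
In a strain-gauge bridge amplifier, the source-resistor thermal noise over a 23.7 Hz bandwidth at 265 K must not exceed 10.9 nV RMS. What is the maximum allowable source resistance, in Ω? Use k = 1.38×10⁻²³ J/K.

343 Ω

Johnson–Nyquist: V_n = √(4kTRB) ⇒ R = V_n² / (4kTB)
4kTB = 4 × 1.38×10⁻²³ × 265 × 2.37×10¹ = 3.47×10⁻¹⁹
R = (1.09×10⁻⁸)² / 3.47×10⁻¹⁹ = 3.43×10² Ω = 343 Ω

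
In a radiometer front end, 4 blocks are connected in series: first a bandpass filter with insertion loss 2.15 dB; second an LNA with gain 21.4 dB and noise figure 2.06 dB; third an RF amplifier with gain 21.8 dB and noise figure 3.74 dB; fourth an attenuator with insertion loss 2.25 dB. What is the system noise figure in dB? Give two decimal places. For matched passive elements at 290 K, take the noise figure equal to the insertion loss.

Convert to linear (a loss of L dB is a gain of −L dB): F_i = 10^(NF_i/10), G_i = 10^(G_i,dB/10)
  Stage 1: F_1 = 10^(2.15/10) = 1.641, G_1 = 10^(−2.15/10) = 0.6095
  Stage 2: F_2 = 10^(2.06/10) = 1.607, G_2 = 10^(21.4/10) = 138.0
  Stage 3: F_3 = 10^(3.74/10) = 2.366, G_3 = 10^(21.8/10) = 151.4
  Stage 4: F_4 = 10^(2.25/10) = 1.679, G_4 = 10^(−2.25/10) = 0.5957
Friis cascade:
  F = 1.641 + (1.607 − 1)/0.6095 + (2.366 − 1)/84.14 + (1.679 − 1)/1.274×10⁴ = 2.653
NF = 10 log₁₀(2.653) = 4.24 dB

4.24 dB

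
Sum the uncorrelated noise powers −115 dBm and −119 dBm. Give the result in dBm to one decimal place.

−113.5 dBm

Convert to linear, add, convert back:
P₁ = 3.16×10⁻¹⁵ W, P₂ = 1.26×10⁻¹⁵ W
P_tot = 4.42×10⁻¹⁵ W → 10 log₁₀(P_tot / 10⁻³) = −113.5 dBm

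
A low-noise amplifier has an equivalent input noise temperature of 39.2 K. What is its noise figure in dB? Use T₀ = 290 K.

0.551 dB

F = 1 + T_e/T₀ = 1 + 39.2/290 = 1.13517
NF = 10 log₁₀(1.13517) = 0.551 dB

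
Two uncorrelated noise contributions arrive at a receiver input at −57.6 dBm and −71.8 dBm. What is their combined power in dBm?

Convert to linear, add, convert back:
P₁ = 1.74×10⁻⁹ W, P₂ = 6.61×10⁻¹¹ W
P_tot = 1.80×10⁻⁹ W → 10 log₁₀(P_tot / 10⁻³) = −57.4 dBm

−57.4 dBm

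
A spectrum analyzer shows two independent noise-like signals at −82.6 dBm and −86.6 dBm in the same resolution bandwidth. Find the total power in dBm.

Convert to linear, add, convert back:
P₁ = 5.50×10⁻¹² W, P₂ = 2.19×10⁻¹² W
P_tot = 7.68×10⁻¹² W → 10 log₁₀(P_tot / 10⁻³) = −81.1 dBm

−81.1 dBm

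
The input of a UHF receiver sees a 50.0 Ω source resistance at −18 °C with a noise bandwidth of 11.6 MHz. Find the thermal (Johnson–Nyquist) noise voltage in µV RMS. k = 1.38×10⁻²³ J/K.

T = −18 °C + 273.15 = 255.15 K
V_n = √(4kTRB)
4kTRB = 4 × 1.38×10⁻²³ × 255.15 × 5.00×10¹ × 1.16×10⁷ = 8.17×10⁻¹² V²
V_n = √(8.17×10⁻¹²) = 2.86×10⁻⁶ V = 2.86 µV

2.86 µV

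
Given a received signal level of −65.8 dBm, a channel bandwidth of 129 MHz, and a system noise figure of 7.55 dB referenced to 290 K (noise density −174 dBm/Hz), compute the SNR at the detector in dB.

19.5 dB

Noise floor: N = −174 + 10 log₁₀(B) + NF
10 log₁₀(1.29×10⁸) = 81.11 dB
N = −174 + 81.11 + 7.55 = −85.34 dBm
SNR = P_sig − N = −65.8 − (−85.34) = 19.54 dB → 19.5 dB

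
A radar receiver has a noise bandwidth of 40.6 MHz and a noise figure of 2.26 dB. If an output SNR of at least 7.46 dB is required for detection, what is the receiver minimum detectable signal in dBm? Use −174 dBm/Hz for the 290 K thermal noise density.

Sensitivity = −174 + 10 log₁₀(B) + NF + SNR_min
= −174 + 76.09 + 2.26 + 7.46
= −88.19 dBm → −88.2 dBm

−88.2 dBm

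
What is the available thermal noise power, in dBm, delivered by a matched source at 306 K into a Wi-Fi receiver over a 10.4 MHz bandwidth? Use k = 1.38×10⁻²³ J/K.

P_n = kTB = 1.38×10⁻²³ × 306 × 1.04×10⁷ = 4.39×10⁻¹⁴ W
In dBm: 10 log₁₀(4.39×10⁻¹⁴ / 10⁻³) = −103.6 dBm

−103.6 dBm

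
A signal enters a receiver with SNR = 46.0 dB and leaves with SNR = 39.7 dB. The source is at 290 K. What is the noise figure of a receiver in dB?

6.3 dB

NF (dB) = SNR_in(dB) − SNR_out(dB) when the source is at T₀
NF = 46.0 − 39.7 = 6.3 dB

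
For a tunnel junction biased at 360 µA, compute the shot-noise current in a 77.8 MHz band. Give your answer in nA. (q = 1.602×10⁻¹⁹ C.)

94.7 nA

I_n = √(2qI·B)
2qI·B = 2 × 1.602×10⁻¹⁹ × 3.60×10⁻⁴ × 7.78×10⁷ = 8.97×10⁻¹⁵ A²
I_n = √(8.97×10⁻¹⁵) = 9.47×10⁻⁸ A = 94.7 nA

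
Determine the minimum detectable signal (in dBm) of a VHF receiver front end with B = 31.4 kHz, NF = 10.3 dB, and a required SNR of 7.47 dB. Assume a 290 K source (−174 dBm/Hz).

−111.3 dBm

Sensitivity = −174 + 10 log₁₀(B) + NF + SNR_min
= −174 + 44.97 + 10.3 + 7.47
= −111.26 dBm → −111.3 dBm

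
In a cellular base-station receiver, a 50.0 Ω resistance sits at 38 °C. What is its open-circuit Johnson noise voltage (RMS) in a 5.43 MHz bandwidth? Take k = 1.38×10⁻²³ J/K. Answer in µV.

T = 38 °C + 273.15 = 311.15 K
V_n = √(4kTRB)
4kTRB = 4 × 1.38×10⁻²³ × 311.15 × 5.00×10¹ × 5.43×10⁶ = 4.66×10⁻¹² V²
V_n = √(4.66×10⁻¹²) = 2.16×10⁻⁶ V = 2.16 µV

2.16 µV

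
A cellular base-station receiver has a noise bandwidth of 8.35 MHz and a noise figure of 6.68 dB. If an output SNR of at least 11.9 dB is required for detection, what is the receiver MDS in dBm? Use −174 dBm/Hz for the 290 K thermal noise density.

−86.2 dBm

Sensitivity = −174 + 10 log₁₀(B) + NF + SNR_min
= −174 + 69.22 + 6.68 + 11.9
= −86.20 dBm → −86.2 dBm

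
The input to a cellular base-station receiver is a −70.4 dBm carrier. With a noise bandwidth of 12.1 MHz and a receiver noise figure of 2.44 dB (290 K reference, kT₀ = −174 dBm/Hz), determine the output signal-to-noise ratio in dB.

Noise floor: N = −174 + 10 log₁₀(B) + NF
10 log₁₀(1.21×10⁷) = 70.83 dB
N = −174 + 70.83 + 2.44 = −100.73 dBm
SNR = P_sig − N = −70.4 − (−100.73) = 30.33 dB → 30.3 dB

30.3 dB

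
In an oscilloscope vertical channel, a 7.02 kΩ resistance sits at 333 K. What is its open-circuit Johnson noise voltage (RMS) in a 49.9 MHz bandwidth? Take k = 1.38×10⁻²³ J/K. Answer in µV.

80.2 µV

V_n = √(4kTRB)
4kTRB = 4 × 1.38×10⁻²³ × 333 × 7.02×10³ × 4.99×10⁷ = 6.44×10⁻⁹ V²
V_n = √(6.44×10⁻⁹) = 8.02×10⁻⁵ V = 80.2 µV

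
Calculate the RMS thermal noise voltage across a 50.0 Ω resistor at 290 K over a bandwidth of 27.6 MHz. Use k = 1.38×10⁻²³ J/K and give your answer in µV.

4.70 µV

V_n = √(4kTRB)
4kTRB = 4 × 1.38×10⁻²³ × 290 × 5.00×10¹ × 2.76×10⁷ = 2.21×10⁻¹¹ V²
V_n = √(2.21×10⁻¹¹) = 4.70×10⁻⁶ V = 4.70 µV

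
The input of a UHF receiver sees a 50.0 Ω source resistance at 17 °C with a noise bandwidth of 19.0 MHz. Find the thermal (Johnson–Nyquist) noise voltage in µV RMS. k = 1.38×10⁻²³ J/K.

T = 17 °C + 273.15 = 290.15 K
V_n = √(4kTRB)
4kTRB = 4 × 1.38×10⁻²³ × 290.15 × 5.00×10¹ × 1.90×10⁷ = 1.52×10⁻¹¹ V²
V_n = √(1.52×10⁻¹¹) = 3.90×10⁻⁶ V = 3.90 µV

3.90 µV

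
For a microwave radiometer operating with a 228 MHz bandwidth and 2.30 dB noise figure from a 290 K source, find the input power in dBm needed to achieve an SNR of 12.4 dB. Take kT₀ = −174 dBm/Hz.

−75.7 dBm

Sensitivity = −174 + 10 log₁₀(B) + NF + SNR_min
= −174 + 83.58 + 2.30 + 12.4
= −75.72 dBm → −75.7 dBm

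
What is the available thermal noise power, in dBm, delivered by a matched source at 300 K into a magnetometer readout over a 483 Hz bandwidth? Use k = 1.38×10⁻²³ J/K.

P_n = kTB = 1.38×10⁻²³ × 300 × 4.83×10² = 2.00×10⁻¹⁸ W
In dBm: 10 log₁₀(2.00×10⁻¹⁸ / 10⁻³) = −147.0 dBm

−147.0 dBm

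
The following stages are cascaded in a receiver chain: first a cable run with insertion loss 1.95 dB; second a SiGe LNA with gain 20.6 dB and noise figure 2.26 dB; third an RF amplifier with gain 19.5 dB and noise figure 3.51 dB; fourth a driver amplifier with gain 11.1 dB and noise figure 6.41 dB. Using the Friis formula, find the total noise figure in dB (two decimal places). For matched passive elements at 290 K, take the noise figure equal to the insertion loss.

Convert to linear (a loss of L dB is a gain of −L dB): F_i = 10^(NF_i/10), G_i = 10^(G_i,dB/10)
  Stage 1: F_1 = 10^(1.95/10) = 1.567, G_1 = 10^(−1.95/10) = 0.6383
  Stage 2: F_2 = 10^(2.26/10) = 1.683, G_2 = 10^(20.6/10) = 114.8
  Stage 3: F_3 = 10^(3.51/10) = 2.244, G_3 = 10^(19.5/10) = 89.13
  Stage 4: F_4 = 10^(6.41/10) = 4.375, G_4 = 10^(11.1/10) = 12.88
Friis cascade:
  F = 1.567 + (1.683 − 1)/0.6383 + (2.244 − 1)/73.28 + (4.375 − 1)/6531 = 2.654
NF = 10 log₁₀(2.654) = 4.24 dB

4.24 dB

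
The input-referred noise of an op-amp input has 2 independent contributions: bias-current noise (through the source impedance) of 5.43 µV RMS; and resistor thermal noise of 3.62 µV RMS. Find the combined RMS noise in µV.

6.53 µV

Uncorrelated sources add in power (mean-square): V_tot = √(ΣV_i²)
V_tot = √[(5.43×10⁻⁶)² + (3.62×10⁻⁶)²] = 6.53×10⁻⁶ V = 6.53 µV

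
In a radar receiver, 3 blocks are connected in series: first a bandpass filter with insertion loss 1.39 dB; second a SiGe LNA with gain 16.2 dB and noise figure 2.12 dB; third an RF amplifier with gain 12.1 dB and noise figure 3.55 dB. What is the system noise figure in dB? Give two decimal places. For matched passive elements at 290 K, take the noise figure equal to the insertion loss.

3.59 dB

Convert to linear (a loss of L dB is a gain of −L dB): F_i = 10^(NF_i/10), G_i = 10^(G_i,dB/10)
  Stage 1: F_1 = 10^(1.39/10) = 1.377, G_1 = 10^(−1.39/10) = 0.7261
  Stage 2: F_2 = 10^(2.12/10) = 1.629, G_2 = 10^(16.2/10) = 41.69
  Stage 3: F_3 = 10^(3.55/10) = 2.265, G_3 = 10^(12.1/10) = 16.22
Friis cascade:
  F = 1.377 + (1.629 − 1)/0.7261 + (2.265 − 1)/30.27 = 2.286
NF = 10 log₁₀(2.286) = 3.59 dB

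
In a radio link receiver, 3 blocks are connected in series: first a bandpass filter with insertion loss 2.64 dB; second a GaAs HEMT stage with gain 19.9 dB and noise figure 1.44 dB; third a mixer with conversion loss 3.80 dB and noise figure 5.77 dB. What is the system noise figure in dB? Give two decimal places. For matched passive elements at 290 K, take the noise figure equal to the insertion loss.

Convert to linear (a loss of L dB is a gain of −L dB): F_i = 10^(NF_i/10), G_i = 10^(G_i,dB/10)
  Stage 1: F_1 = 10^(2.64/10) = 1.837, G_1 = 10^(−2.64/10) = 0.5445
  Stage 2: F_2 = 10^(1.44/10) = 1.393, G_2 = 10^(19.9/10) = 97.72
  Stage 3: F_3 = 10^(5.77/10) = 3.776, G_3 = 10^(−3.80/10) = 0.4169
Friis cascade:
  F = 1.837 + (1.393 − 1)/0.5445 + (3.776 − 1)/53.21 = 2.611
NF = 10 log₁₀(2.611) = 4.17 dB

4.17 dB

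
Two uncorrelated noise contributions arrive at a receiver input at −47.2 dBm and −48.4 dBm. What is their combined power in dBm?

−44.7 dBm

Convert to linear, add, convert back:
P₁ = 1.91×10⁻⁸ W, P₂ = 1.45×10⁻⁸ W
P_tot = 3.35×10⁻⁸ W → 10 log₁₀(P_tot / 10⁻³) = −44.7 dBm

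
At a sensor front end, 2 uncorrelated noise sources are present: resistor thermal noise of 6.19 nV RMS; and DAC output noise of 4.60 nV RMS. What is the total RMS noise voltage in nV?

7.71 nV

Uncorrelated sources add in power (mean-square): V_tot = √(ΣV_i²)
V_tot = √[(6.19×10⁻⁹)² + (4.60×10⁻⁹)²] = 7.71×10⁻⁹ V = 7.71 nV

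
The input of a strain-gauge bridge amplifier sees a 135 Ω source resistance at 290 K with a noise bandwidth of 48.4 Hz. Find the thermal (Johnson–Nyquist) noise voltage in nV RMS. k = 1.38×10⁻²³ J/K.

10.2 nV

V_n = √(4kTRB)
4kTRB = 4 × 1.38×10⁻²³ × 290 × 1.35×10² × 4.84×10¹ = 1.05×10⁻¹⁶ V²
V_n = √(1.05×10⁻¹⁶) = 1.02×10⁻⁸ V = 10.2 nV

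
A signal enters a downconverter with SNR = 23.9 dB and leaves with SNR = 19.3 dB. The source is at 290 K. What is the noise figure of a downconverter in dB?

NF (dB) = SNR_in(dB) − SNR_out(dB) when the source is at T₀
NF = 23.9 − 19.3 = 4.6 dB

4.6 dB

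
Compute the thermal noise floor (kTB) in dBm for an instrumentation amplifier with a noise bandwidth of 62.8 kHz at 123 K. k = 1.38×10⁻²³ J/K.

−129.7 dBm

P_n = kTB = 1.38×10⁻²³ × 123 × 6.28×10⁴ = 1.07×10⁻¹⁶ W
In dBm: 10 log₁₀(1.07×10⁻¹⁶ / 10⁻³) = −129.7 dBm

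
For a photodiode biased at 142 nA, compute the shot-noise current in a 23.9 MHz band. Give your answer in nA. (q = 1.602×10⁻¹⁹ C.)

1.04 nA

I_n = √(2qI·B)
2qI·B = 2 × 1.602×10⁻¹⁹ × 1.42×10⁻⁷ × 2.39×10⁷ = 1.09×10⁻¹⁸ A²
I_n = √(1.09×10⁻¹⁸) = 1.04×10⁻⁹ A = 1.04 nA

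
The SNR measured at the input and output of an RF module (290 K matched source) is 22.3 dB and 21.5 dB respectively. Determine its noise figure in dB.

0.8 dB

NF (dB) = SNR_in(dB) − SNR_out(dB) when the source is at T₀
NF = 22.3 − 21.5 = 0.8 dB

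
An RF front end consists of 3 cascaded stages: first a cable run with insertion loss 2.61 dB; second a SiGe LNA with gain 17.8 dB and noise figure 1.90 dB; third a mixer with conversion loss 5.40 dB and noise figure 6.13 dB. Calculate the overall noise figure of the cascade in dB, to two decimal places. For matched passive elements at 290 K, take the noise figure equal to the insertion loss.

4.65 dB

Convert to linear (a loss of L dB is a gain of −L dB): F_i = 10^(NF_i/10), G_i = 10^(G_i,dB/10)
  Stage 1: F_1 = 10^(2.61/10) = 1.824, G_1 = 10^(−2.61/10) = 0.5483
  Stage 2: F_2 = 10^(1.90/10) = 1.549, G_2 = 10^(17.8/10) = 60.26
  Stage 3: F_3 = 10^(6.13/10) = 4.102, G_3 = 10^(−5.40/10) = 0.2884
Friis cascade:
  F = 1.824 + (1.549 − 1)/0.5483 + (4.102 − 1)/33.04 = 2.919
NF = 10 log₁₀(2.919) = 4.65 dB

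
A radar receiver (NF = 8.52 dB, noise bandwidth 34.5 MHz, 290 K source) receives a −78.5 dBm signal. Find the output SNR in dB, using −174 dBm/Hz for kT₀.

11.6 dB

Noise floor: N = −174 + 10 log₁₀(B) + NF
10 log₁₀(3.45×10⁷) = 75.38 dB
N = −174 + 75.38 + 8.52 = −90.10 dBm
SNR = P_sig − N = −78.5 − (−90.10) = 11.60 dB → 11.6 dB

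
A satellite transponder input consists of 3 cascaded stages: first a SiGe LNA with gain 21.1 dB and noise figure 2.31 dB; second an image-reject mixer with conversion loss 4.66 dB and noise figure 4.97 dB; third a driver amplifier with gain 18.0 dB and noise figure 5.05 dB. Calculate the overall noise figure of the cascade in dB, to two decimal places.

2.48 dB

Convert to linear (a loss of L dB is a gain of −L dB): F_i = 10^(NF_i/10), G_i = 10^(G_i,dB/10)
  Stage 1: F_1 = 10^(2.31/10) = 1.702, G_1 = 10^(21.1/10) = 128.8
  Stage 2: F_2 = 10^(4.97/10) = 3.141, G_2 = 10^(−4.66/10) = 0.3420
  Stage 3: F_3 = 10^(5.05/10) = 3.199, G_3 = 10^(18.0/10) = 63.10
Friis cascade:
  F = 1.702 + (3.141 − 1)/128.8 + (3.199 − 1)/44.06 = 1.769
NF = 10 log₁₀(1.769) = 2.48 dB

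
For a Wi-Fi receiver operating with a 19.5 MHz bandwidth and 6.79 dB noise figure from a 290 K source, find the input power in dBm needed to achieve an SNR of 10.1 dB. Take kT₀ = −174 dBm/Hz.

−84.2 dBm

Sensitivity = −174 + 10 log₁₀(B) + NF + SNR_min
= −174 + 72.9 + 6.79 + 10.1
= −84.21 dBm → −84.2 dBm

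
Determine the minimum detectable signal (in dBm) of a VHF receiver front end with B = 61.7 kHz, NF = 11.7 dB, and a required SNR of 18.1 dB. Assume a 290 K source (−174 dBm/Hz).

Sensitivity = −174 + 10 log₁₀(B) + NF + SNR_min
= −174 + 47.9 + 11.7 + 18.1
= −96.3 dBm → −96.3 dBm

−96.3 dBm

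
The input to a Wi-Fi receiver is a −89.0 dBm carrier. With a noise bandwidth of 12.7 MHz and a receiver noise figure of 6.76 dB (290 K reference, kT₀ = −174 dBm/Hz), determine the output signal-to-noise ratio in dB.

7.2 dB

Noise floor: N = −174 + 10 log₁₀(B) + NF
10 log₁₀(1.27×10⁷) = 71.04 dB
N = −174 + 71.04 + 6.76 = −96.20 dBm
SNR = P_sig − N = −89.0 − (−96.20) = 7.20 dB → 7.2 dB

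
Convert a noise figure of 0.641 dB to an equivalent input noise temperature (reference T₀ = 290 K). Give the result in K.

F = 10^(0.641/10) = 1.15904
T_e = (F − 1)·T₀ = (1.15904 − 1) × 290 = 46.1 K

46.1 K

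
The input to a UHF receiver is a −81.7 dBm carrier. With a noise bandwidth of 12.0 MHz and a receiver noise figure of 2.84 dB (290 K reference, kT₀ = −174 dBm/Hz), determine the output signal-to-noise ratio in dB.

Noise floor: N = −174 + 10 log₁₀(B) + NF
10 log₁₀(1.20×10⁷) = 70.79 dB
N = −174 + 70.79 + 2.84 = −100.37 dBm
SNR = P_sig − N = −81.7 − (−100.37) = 18.67 dB → 18.7 dB

18.7 dB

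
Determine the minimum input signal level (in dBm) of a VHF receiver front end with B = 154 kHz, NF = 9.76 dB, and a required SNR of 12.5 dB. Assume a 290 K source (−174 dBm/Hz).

Sensitivity = −174 + 10 log₁₀(B) + NF + SNR_min
= −174 + 51.88 + 9.76 + 12.5
= −99.86 dBm → −99.9 dBm

−99.9 dBm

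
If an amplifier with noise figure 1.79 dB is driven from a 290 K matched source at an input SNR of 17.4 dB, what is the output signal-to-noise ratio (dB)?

15.61 dB

By definition F = SNR_in/SNR_out, so in dB: SNR_out = SNR_in − NF
SNR_out = 17.4 − 1.79 = 15.61 dB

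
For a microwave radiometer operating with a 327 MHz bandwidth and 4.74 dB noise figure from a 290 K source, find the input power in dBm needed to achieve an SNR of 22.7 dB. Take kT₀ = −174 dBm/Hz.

−61.4 dBm

Sensitivity = −174 + 10 log₁₀(B) + NF + SNR_min
= −174 + 85.15 + 4.74 + 22.7
= −61.41 dBm → −61.4 dBm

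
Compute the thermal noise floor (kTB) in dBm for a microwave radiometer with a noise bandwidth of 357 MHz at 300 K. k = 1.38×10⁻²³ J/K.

P_n = kTB = 1.38×10⁻²³ × 300 × 3.57×10⁸ = 1.48×10⁻¹² W
In dBm: 10 log₁₀(1.48×10⁻¹² / 10⁻³) = −88.3 dBm

−88.3 dBm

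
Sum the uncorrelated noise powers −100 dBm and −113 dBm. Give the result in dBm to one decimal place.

−99.8 dBm

Convert to linear, add, convert back:
P₁ = 1.00×10⁻¹³ W, P₂ = 5.01×10⁻¹⁵ W
P_tot = 1.05×10⁻¹³ W → 10 log₁₀(P_tot / 10⁻³) = −99.8 dBm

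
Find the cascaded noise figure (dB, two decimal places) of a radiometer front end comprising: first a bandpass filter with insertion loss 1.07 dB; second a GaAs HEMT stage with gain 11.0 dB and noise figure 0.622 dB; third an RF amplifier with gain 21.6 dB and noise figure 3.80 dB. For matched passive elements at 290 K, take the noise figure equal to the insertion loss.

Convert to linear (a loss of L dB is a gain of −L dB): F_i = 10^(NF_i/10), G_i = 10^(G_i,dB/10)
  Stage 1: F_1 = 10^(1.07/10) = 1.279, G_1 = 10^(−1.07/10) = 0.7816
  Stage 2: F_2 = 10^(0.622/10) = 1.154, G_2 = 10^(11.0/10) = 12.59
  Stage 3: F_3 = 10^(3.80/10) = 2.399, G_3 = 10^(21.6/10) = 144.5
Friis cascade:
  F = 1.279 + (1.154 − 1)/0.7816 + (2.399 − 1)/9.840 = 1.619
NF = 10 log₁₀(1.619) = 2.09 dB

2.09 dB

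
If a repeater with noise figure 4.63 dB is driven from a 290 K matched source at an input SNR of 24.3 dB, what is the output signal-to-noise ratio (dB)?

By definition F = SNR_in/SNR_out, so in dB: SNR_out = SNR_in − NF
SNR_out = 24.3 − 4.63 = 19.67 dB

19.67 dB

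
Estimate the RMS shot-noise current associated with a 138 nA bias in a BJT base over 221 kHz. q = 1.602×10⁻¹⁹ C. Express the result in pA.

98.9 pA

I_n = √(2qI·B)
2qI·B = 2 × 1.602×10⁻¹⁹ × 1.38×10⁻⁷ × 2.21×10⁵ = 9.77×10⁻²¹ A²
I_n = √(9.77×10⁻²¹) = 9.89×10⁻¹¹ A = 98.9 pA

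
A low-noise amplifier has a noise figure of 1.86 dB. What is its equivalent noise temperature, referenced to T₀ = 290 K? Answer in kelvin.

F = 10^(1.86/10) = 1.53462
T_e = (F − 1)·T₀ = (1.53462 − 1) × 290 = 155 K

155 K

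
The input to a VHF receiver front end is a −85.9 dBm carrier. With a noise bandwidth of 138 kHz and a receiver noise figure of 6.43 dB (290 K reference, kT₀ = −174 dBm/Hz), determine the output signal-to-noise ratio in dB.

Noise floor: N = −174 + 10 log₁₀(B) + NF
10 log₁₀(1.38×10⁵) = 51.4 dB
N = −174 + 51.4 + 6.43 = −116.17 dBm
SNR = P_sig − N = −85.9 − (−116.17) = 30.27 dB → 30.3 dB

30.3 dB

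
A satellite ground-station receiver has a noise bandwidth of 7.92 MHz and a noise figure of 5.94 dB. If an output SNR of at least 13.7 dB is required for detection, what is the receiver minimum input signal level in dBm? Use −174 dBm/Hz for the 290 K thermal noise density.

Sensitivity = −174 + 10 log₁₀(B) + NF + SNR_min
= −174 + 68.99 + 5.94 + 13.7
= −85.37 dBm → −85.4 dBm

−85.4 dBm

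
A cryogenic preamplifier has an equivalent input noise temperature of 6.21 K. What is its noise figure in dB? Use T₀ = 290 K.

0.092 dB

F = 1 + T_e/T₀ = 1 + 6.21/290 = 1.02141
NF = 10 log₁₀(1.02141) = 0.092 dB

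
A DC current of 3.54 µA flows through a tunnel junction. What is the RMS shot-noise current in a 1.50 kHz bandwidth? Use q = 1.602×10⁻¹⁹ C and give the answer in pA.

41.2 pA

I_n = √(2qI·B)
2qI·B = 2 × 1.602×10⁻¹⁹ × 3.54×10⁻⁶ × 1.50×10³ = 1.70×10⁻²¹ A²
I_n = √(1.70×10⁻²¹) = 4.12×10⁻¹¹ A = 41.2 pA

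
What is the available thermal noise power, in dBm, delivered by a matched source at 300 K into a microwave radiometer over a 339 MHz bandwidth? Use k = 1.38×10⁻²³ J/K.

−88.5 dBm

P_n = kTB = 1.38×10⁻²³ × 300 × 3.39×10⁸ = 1.40×10⁻¹² W
In dBm: 10 log₁₀(1.40×10⁻¹² / 10⁻³) = −88.5 dBm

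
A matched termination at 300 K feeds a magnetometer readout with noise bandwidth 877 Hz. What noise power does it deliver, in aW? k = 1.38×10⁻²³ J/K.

3.63 aW

P_n = kTB = 1.38×10⁻²³ × 300 × 8.77×10² = 3.63×10⁻¹⁸ W = 3.63 aW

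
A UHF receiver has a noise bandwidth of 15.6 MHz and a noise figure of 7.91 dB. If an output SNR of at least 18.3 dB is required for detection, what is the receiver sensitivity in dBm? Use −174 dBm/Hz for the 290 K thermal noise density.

−75.9 dBm

Sensitivity = −174 + 10 log₁₀(B) + NF + SNR_min
= −174 + 71.93 + 7.91 + 18.3
= −75.86 dBm → −75.9 dBm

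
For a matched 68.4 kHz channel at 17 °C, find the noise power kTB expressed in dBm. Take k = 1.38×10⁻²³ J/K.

T = 17 °C + 273.15 = 290.15 K
P_n = kTB = 1.38×10⁻²³ × 290.15 × 6.84×10⁴ = 2.74×10⁻¹⁶ W
In dBm: 10 log₁₀(2.74×10⁻¹⁶ / 10⁻³) = −125.6 dBm

−125.6 dBm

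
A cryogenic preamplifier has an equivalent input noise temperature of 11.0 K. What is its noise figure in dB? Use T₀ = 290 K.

F = 1 + T_e/T₀ = 1 + 11.0/290 = 1.03793
NF = 10 log₁₀(1.03793) = 0.162 dB

0.162 dB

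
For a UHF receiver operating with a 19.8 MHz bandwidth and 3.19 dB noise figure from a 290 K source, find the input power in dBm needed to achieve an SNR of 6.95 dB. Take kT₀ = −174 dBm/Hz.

Sensitivity = −174 + 10 log₁₀(B) + NF + SNR_min
= −174 + 72.97 + 3.19 + 6.95
= −90.89 dBm → −90.9 dBm

−90.9 dBm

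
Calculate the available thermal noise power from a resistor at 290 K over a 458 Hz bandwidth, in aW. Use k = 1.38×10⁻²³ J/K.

P_n = kTB = 1.38×10⁻²³ × 290 × 4.58×10² = 1.83×10⁻¹⁸ W = 1.83 aW

1.83 aW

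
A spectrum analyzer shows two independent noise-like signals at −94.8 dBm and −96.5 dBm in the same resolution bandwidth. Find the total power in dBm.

Convert to linear, add, convert back:
P₁ = 3.31×10⁻¹³ W, P₂ = 2.24×10⁻¹³ W
P_tot = 5.55×10⁻¹³ W → 10 log₁₀(P_tot / 10⁻³) = −92.6 dBm

−92.6 dBm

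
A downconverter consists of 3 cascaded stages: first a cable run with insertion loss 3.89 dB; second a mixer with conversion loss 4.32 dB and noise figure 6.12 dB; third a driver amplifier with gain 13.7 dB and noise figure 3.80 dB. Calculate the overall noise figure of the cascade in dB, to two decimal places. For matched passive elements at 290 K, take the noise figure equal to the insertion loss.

12.85 dB

Convert to linear (a loss of L dB is a gain of −L dB): F_i = 10^(NF_i/10), G_i = 10^(G_i,dB/10)
  Stage 1: F_1 = 10^(3.89/10) = 2.449, G_1 = 10^(−3.89/10) = 0.4083
  Stage 2: F_2 = 10^(6.12/10) = 4.093, G_2 = 10^(−4.32/10) = 0.3698
  Stage 3: F_3 = 10^(3.80/10) = 2.399, G_3 = 10^(13.7/10) = 23.44
Friis cascade:
  F = 2.449 + (4.093 − 1)/0.4083 + (2.399 − 1)/0.1510 = 19.29
NF = 10 log₁₀(19.29) = 12.85 dB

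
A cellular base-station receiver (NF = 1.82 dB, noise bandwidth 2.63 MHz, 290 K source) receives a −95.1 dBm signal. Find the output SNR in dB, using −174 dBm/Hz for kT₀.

12.9 dB

Noise floor: N = −174 + 10 log₁₀(B) + NF
10 log₁₀(2.63×10⁶) = 64.2 dB
N = −174 + 64.2 + 1.82 = −107.98 dBm
SNR = P_sig − N = −95.1 − (−107.98) = 12.88 dB → 12.9 dB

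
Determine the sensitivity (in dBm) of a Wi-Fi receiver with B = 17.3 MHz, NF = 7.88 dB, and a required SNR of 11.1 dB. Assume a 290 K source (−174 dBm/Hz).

Sensitivity = −174 + 10 log₁₀(B) + NF + SNR_min
= −174 + 72.38 + 7.88 + 11.1
= −82.64 dBm → −82.6 dBm

−82.6 dBm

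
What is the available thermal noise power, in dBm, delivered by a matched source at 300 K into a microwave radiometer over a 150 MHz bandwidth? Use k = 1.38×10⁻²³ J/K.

−92.1 dBm

P_n = kTB = 1.38×10⁻²³ × 300 × 1.50×10⁸ = 6.21×10⁻¹³ W
In dBm: 10 log₁₀(6.21×10⁻¹³ / 10⁻³) = −92.1 dBm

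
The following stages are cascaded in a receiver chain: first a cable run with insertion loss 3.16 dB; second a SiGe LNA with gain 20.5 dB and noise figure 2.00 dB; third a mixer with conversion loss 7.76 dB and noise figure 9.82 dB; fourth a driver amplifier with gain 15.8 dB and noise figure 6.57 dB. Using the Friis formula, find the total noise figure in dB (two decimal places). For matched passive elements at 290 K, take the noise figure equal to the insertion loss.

5.83 dB

Convert to linear (a loss of L dB is a gain of −L dB): F_i = 10^(NF_i/10), G_i = 10^(G_i,dB/10)
  Stage 1: F_1 = 10^(3.16/10) = 2.070, G_1 = 10^(−3.16/10) = 0.4831
  Stage 2: F_2 = 10^(2.00/10) = 1.585, G_2 = 10^(20.5/10) = 112.2
  Stage 3: F_3 = 10^(9.82/10) = 9.594, G_3 = 10^(−7.76/10) = 0.1675
  Stage 4: F_4 = 10^(6.57/10) = 4.539, G_4 = 10^(15.8/10) = 38.02
Friis cascade:
  F = 2.070 + (1.585 − 1)/0.4831 + (9.594 − 1)/54.20 + (4.539 − 1)/9.078 = 3.829
NF = 10 log₁₀(3.829) = 5.83 dB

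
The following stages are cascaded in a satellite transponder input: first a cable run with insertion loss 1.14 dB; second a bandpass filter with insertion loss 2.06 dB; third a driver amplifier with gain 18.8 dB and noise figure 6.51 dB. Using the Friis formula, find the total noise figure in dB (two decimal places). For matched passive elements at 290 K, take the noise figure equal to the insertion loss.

Convert to linear (a loss of L dB is a gain of −L dB): F_i = 10^(NF_i/10), G_i = 10^(G_i,dB/10)
  Stage 1: F_1 = 10^(1.14/10) = 1.300, G_1 = 10^(−1.14/10) = 0.7691
  Stage 2: F_2 = 10^(2.06/10) = 1.607, G_2 = 10^(−2.06/10) = 0.6223
  Stage 3: F_3 = 10^(6.51/10) = 4.477, G_3 = 10^(18.8/10) = 75.86
Friis cascade:
  F = 1.300 + (1.607 − 1)/0.7691 + (4.477 − 1)/0.4786 = 9.354
NF = 10 log₁₀(9.354) = 9.71 dB

9.71 dB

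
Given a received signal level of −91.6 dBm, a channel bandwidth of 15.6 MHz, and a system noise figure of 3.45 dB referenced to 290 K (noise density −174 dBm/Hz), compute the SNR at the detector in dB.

7.0 dB

Noise floor: N = −174 + 10 log₁₀(B) + NF
10 log₁₀(1.56×10⁷) = 71.93 dB
N = −174 + 71.93 + 3.45 = −98.62 dBm
SNR = P_sig − N = −91.6 − (−98.62) = 7.02 dB → 7.0 dB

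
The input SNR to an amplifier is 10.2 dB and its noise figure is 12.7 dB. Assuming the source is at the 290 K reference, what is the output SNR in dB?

By definition F = SNR_in/SNR_out, so in dB: SNR_out = SNR_in − NF
SNR_out = 10.2 − 12.7 = −2.5 dB

−2.5 dB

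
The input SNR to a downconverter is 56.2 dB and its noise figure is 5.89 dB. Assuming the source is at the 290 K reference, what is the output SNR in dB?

By definition F = SNR_in/SNR_out, so in dB: SNR_out = SNR_in − NF
SNR_out = 56.2 − 5.89 = 50.31 dB

50.31 dB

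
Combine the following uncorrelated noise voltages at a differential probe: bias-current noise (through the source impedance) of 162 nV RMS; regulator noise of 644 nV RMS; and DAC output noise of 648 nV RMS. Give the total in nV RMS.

Uncorrelated sources add in power (mean-square): V_tot = √(ΣV_i²)
V_tot = √[(1.62×10⁻⁷)² + (6.44×10⁻⁷)² + (6.48×10⁻⁷)²] = 9.28×10⁻⁷ V = 928 nV

928 nV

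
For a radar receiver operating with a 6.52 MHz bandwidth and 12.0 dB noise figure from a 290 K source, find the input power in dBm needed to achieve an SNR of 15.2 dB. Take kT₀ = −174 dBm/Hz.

Sensitivity = −174 + 10 log₁₀(B) + NF + SNR_min
= −174 + 68.14 + 12.0 + 15.2
= −78.66 dBm → −78.7 dBm

−78.7 dBm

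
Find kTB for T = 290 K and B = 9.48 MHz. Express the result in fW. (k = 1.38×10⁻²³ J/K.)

37.9 fW

P_n = kTB = 1.38×10⁻²³ × 290 × 9.48×10⁶ = 3.79×10⁻¹⁴ W = 37.9 fW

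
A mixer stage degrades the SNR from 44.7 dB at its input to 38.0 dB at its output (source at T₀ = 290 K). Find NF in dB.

6.7 dB

NF (dB) = SNR_in(dB) − SNR_out(dB) when the source is at T₀
NF = 44.7 − 38.0 = 6.7 dB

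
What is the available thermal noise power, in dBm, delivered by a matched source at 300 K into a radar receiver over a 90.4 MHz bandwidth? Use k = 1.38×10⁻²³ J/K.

P_n = kTB = 1.38×10⁻²³ × 300 × 9.04×10⁷ = 3.74×10⁻¹³ W
In dBm: 10 log₁₀(3.74×10⁻¹³ / 10⁻³) = −94.3 dBm

−94.3 dBm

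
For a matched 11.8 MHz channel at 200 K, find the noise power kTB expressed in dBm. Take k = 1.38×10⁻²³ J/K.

−104.9 dBm

P_n = kTB = 1.38×10⁻²³ × 200 × 1.18×10⁷ = 3.26×10⁻¹⁴ W
In dBm: 10 log₁₀(3.26×10⁻¹⁴ / 10⁻³) = −104.9 dBm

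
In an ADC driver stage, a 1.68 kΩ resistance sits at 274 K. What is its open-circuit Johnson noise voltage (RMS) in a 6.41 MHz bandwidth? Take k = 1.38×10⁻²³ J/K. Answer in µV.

12.8 µV

V_n = √(4kTRB)
4kTRB = 4 × 1.38×10⁻²³ × 274 × 1.68×10³ × 6.41×10⁶ = 1.63×10⁻¹⁰ V²
V_n = √(1.63×10⁻¹⁰) = 1.28×10⁻⁵ V = 12.8 µV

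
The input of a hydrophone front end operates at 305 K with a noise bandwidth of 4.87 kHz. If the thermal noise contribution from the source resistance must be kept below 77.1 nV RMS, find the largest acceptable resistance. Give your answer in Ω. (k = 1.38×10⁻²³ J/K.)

72.5 Ω

Johnson–Nyquist: V_n = √(4kTRB) ⇒ R = V_n² / (4kTB)
4kTB = 4 × 1.38×10⁻²³ × 305 × 4.87×10³ = 8.20×10⁻¹⁷
R = (7.71×10⁻⁸)² / 8.20×10⁻¹⁷ = 7.25×10¹ Ω = 72.5 Ω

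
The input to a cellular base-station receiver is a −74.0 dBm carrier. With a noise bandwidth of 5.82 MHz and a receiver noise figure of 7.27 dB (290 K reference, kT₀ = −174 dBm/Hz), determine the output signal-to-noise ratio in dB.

Noise floor: N = −174 + 10 log₁₀(B) + NF
10 log₁₀(5.82×10⁶) = 67.65 dB
N = −174 + 67.65 + 7.27 = −99.08 dBm
SNR = P_sig − N = −74.0 − (−99.08) = 25.08 dB → 25.1 dB

25.1 dB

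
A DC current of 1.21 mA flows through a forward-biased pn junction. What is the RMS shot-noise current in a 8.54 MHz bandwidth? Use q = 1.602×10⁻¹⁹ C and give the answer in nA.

57.5 nA

I_n = √(2qI·B)
2qI·B = 2 × 1.602×10⁻¹⁹ × 1.21×10⁻³ × 8.54×10⁶ = 3.31×10⁻¹⁵ A²
I_n = √(3.31×10⁻¹⁵) = 5.75×10⁻⁸ A = 57.5 nA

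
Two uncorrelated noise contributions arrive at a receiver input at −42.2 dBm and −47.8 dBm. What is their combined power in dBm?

Convert to linear, add, convert back:
P₁ = 6.03×10⁻⁸ W, P₂ = 1.66×10⁻⁸ W
P_tot = 7.69×10⁻⁸ W → 10 log₁₀(P_tot / 10⁻³) = −41.1 dBm

−41.1 dBm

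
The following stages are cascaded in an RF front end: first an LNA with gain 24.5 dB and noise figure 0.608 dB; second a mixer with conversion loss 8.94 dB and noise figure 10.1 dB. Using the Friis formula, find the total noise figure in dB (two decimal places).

0.73 dB

Convert to linear (a loss of L dB is a gain of −L dB): F_i = 10^(NF_i/10), G_i = 10^(G_i,dB/10)
  Stage 1: F_1 = 10^(0.608/10) = 1.150, G_1 = 10^(24.5/10) = 281.8
  Stage 2: F_2 = 10^(10.1/10) = 10.23, G_2 = 10^(−8.94/10) = 0.1276
Friis cascade:
  F = 1.150 + (10.23 − 1)/281.8 = 1.183
NF = 10 log₁₀(1.183) = 0.73 dB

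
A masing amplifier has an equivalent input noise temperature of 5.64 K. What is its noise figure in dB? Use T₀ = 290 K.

0.084 dB

F = 1 + T_e/T₀ = 1 + 5.64/290 = 1.01945
NF = 10 log₁₀(1.01945) = 0.084 dB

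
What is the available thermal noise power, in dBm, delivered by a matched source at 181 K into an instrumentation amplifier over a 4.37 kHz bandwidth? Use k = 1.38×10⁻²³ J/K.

P_n = kTB = 1.38×10⁻²³ × 181 × 4.37×10³ = 1.09×10⁻¹⁷ W
In dBm: 10 log₁₀(1.09×10⁻¹⁷ / 10⁻³) = −139.6 dBm

−139.6 dBm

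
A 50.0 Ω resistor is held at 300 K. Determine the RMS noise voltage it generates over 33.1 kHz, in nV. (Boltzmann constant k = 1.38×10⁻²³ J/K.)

166 nV

V_n = √(4kTRB)
4kTRB = 4 × 1.38×10⁻²³ × 300 × 5.00×10¹ × 3.31×10⁴ = 2.74×10⁻¹⁴ V²
V_n = √(2.74×10⁻¹⁴) = 1.66×10⁻⁷ V = 166 nV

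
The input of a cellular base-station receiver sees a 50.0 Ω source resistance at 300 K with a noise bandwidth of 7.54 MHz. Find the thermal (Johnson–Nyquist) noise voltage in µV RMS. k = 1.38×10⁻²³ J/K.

V_n = √(4kTRB)
4kTRB = 4 × 1.38×10⁻²³ × 300 × 5.00×10¹ × 7.54×10⁶ = 6.24×10⁻¹² V²
V_n = √(6.24×10⁻¹²) = 2.50×10⁻⁶ V = 2.50 µV

2.50 µV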